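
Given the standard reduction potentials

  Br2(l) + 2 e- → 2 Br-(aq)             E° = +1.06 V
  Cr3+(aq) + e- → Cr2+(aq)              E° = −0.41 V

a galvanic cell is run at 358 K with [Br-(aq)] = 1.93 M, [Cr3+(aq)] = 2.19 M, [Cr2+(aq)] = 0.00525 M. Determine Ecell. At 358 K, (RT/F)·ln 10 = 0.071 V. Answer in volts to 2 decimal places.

Since E°(Br₂/Br⁻) > E°(Cr³⁺/Cr²⁺), Br₂/Br⁻ serves as the cathode.
E°cell = +1.06 − (−0.41) = +1.47 V, with n = 2 electrons transferred.
The balanced reaction is Br2(l) + 2 Cr2+(aq) → 2 Br-(aq) + 2 Cr3+(aq), so Q = ([Br-(aq)]^2·[Cr3+(aq)]^2) / [Cr2+(aq)]^2 = 6.48×10^5 and log Q = 5.812.
By the Nernst equation, E = +1.47 − (0.071/2)·(5.812) = +1.26 V.

+1.26 V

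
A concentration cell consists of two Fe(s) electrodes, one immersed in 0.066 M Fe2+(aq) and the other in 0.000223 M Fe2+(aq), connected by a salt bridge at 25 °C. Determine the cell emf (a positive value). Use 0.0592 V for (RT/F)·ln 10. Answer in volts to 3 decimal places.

0.073 V

For a concentration cell E°cell = 0, since both electrodes use the same couple.
The compartment with the higher Fe2+(aq) concentration (0.066 M) acts as the cathode; ions are reduced there and produced at the dilute (0.000223 M) anode.
With n = 2, Ecell = −(0.0592/2)·log([dilute]/[conc]) = −(0.0592/2)·log(0.000223/0.066) = +0.073 V.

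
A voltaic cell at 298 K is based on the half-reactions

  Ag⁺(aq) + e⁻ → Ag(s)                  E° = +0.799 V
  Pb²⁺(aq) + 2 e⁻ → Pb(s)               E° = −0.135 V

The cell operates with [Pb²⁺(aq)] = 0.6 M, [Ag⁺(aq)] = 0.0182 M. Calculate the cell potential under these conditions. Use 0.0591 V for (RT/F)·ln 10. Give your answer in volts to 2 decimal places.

+0.84 V

Since E°(Ag⁺/Ag) > E°(Pb²⁺/Pb), Ag⁺/Ag serves as the cathode.
E°cell = +0.799 − (−0.135) = +0.934 V, with n = 2 electrons transferred.
Balancing gives 2 Ag⁺(aq) + Pb(s) → 2 Ag(s) + Pb²⁺(aq); hence Q = [Pb²⁺(aq)] / [Ag⁺(aq)]^2 = 1.81×10^3 (log Q = 3.258).
E = E° − (0.0591/n)·log Q = +0.934 − (0.0591/2)(3.258) = +0.84 V.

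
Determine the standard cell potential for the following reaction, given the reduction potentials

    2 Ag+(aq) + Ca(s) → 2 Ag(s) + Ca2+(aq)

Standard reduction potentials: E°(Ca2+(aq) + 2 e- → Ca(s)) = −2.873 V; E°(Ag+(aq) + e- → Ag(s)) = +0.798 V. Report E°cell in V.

Ag+(aq) gains electrons, so the Ag⁺/Ag couple is the cathode; the Ca²⁺/Ca couple is the anode.
E°cell = E°(cathode) − E°(anode) = +0.798 − (−2.873) = +3.671 V.

+3.671 V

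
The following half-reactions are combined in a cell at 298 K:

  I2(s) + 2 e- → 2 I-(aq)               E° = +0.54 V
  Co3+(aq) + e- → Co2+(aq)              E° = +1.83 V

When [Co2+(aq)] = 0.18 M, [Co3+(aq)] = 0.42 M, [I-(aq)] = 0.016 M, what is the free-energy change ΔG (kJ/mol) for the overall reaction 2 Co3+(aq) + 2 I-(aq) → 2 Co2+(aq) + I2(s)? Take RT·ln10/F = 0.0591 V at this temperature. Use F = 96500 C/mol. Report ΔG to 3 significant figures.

−233 kJ/mol

With Co³⁺/Co²⁺ reduced at the cathode, E°cell = +1.83 − (+0.54) = +1.29 V and n = 2.
The reaction quotient is [Co2+(aq)]^2 / ([Co3+(aq)]^2·[I-(aq)]^2) = 717; by Nernst, E = +1.29 − (0.0591/2)(2.856) = +1.2056 V.
ΔG = −nFE = −(2)(96500)(+1.2056) J/mol = −233 kJ/mol.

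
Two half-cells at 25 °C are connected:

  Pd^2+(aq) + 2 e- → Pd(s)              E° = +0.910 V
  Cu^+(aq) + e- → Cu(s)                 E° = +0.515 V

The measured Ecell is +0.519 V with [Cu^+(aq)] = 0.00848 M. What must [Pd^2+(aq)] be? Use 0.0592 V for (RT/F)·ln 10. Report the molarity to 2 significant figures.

The Pd²⁺/Pd couple has the larger reduction potential, so it is the cathode: E°cell = +0.910 − (+0.515) = +0.395 V and n = 2.
From the Nernst equation, log Q = n(E° − E)/0.0592 = 2·(+0.395 − (+0.519))/0.0592 = −4.189.
Balancing electrons gives Pd^2+(aq) + 2 Cu(s) → Pd(s) + 2 Cu^+(aq); thus Q = [Cu^+(aq)]^2 / [Pd^2+(aq)].
Solving for the unknown gives log [Pd^2+(aq)] = 0.046, so [Pd^2+(aq)] ≈ 1.1 M.

1.1 M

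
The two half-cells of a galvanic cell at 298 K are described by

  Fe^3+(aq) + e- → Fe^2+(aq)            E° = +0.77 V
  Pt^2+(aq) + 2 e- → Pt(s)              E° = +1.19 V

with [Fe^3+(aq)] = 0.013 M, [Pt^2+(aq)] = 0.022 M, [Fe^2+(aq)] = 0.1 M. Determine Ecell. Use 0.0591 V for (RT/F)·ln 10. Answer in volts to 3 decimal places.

+0.423 V

The Pt²⁺/Pt couple has the more positive E°, so it is the cathode; Fe³⁺/Fe²⁺ is the anode.
E°cell = E°cat − E°an = +1.19 − (+0.77) = +0.42 V; n = 2.
Balancing gives Pt^2+(aq) + 2 Fe^2+(aq) → Pt(s) + 2 Fe^3+(aq); hence Q = [Fe^3+(aq)]^2 / ([Pt^2+(aq)]·[Fe^2+(aq)]^2) = 0.768 (log Q = −0.115).
E = E° − (0.0591/n)·log Q = +0.42 − (0.0591/2)(−0.115) = +0.423 V.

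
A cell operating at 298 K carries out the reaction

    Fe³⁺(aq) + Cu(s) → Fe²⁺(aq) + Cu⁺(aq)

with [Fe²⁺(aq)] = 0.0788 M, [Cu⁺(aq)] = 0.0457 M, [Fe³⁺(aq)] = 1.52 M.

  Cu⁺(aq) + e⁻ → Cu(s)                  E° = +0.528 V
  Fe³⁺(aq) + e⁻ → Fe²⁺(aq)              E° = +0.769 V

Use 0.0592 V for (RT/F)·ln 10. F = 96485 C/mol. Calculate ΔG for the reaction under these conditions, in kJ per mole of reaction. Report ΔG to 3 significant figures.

−38.2 kJ/mol

E°cell = +0.769 − (+0.528) = +0.241 V; the balanced reaction transfers n = 1 electron.
Here Q = ([Fe²⁺(aq)]·[Cu⁺(aq)]) / [Fe³⁺(aq)] = 0.00237 (log Q = −2.625), giving E = +0.241 − (0.0592/1)·(−2.625) = +0.3964 V.
ΔG = −nFE = −(1)(96485)(+0.3964) J/mol = −38.2 kJ/mol.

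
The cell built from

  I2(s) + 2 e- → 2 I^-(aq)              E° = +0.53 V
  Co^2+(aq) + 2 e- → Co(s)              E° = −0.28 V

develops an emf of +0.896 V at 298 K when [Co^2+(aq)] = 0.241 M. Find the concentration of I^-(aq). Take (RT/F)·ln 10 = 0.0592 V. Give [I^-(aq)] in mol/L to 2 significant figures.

0.072 M

The I₂/I⁻ couple has the larger reduction potential, so it is the cathode: E°cell = +0.53 − (−0.28) = +0.81 V and n = 2.
From the Nernst equation, log Q = n(E° − E)/0.0592 = 2·(+0.81 − (+0.896))/0.0592 = −2.905.
For I2(s) + Co(s) → 2 I^-(aq) + Co^2+(aq), the reaction quotient is Q = [I^-(aq)]^2·[Co^2+(aq)].
Substituting the known concentrations and solving, log [I^-(aq)] = −1.144 and [I^-(aq)] = 0.072 M.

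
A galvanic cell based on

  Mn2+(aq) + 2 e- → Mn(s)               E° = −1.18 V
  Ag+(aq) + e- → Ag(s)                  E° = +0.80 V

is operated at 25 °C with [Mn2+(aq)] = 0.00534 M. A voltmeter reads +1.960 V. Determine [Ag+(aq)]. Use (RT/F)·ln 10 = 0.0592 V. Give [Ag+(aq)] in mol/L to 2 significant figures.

The Ag⁺/Ag couple has the larger reduction potential, so it is the cathode: E°cell = +0.80 − (−1.18) = +1.98 V and n = 2.
From the Nernst equation, log Q = n(E° − E)/0.0592 = 2·(+1.98 − (+1.960))/0.0592 = 0.676.
Balancing electrons gives 2 Ag+(aq) + Mn(s) → 2 Ag(s) + Mn2+(aq); thus Q = [Mn2+(aq)] / [Ag+(aq)]^2.
Solving for the unknown gives log [Ag+(aq)] = −1.474, so [Ag+(aq)] ≈ 0.034 M.

0.034 M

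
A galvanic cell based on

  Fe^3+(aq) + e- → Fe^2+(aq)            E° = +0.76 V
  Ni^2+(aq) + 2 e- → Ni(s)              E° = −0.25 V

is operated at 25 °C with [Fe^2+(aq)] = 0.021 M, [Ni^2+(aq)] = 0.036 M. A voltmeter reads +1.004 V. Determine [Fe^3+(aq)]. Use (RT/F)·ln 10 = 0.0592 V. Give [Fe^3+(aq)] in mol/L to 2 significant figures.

0.0032 M

The Fe³⁺/Fe²⁺ couple has the larger reduction potential, so it is the cathode: E°cell = +0.76 − (−0.25) = +1.01 V and n = 2.
Since E = E° − (0.0592/n)·log Q, log Q = n(E° − E)/0.0592 = 0.203.
The balanced reaction is 2 Fe^3+(aq) + Ni(s) → 2 Fe^2+(aq) + Ni^2+(aq), so Q = ([Fe^2+(aq)]^2·[Ni^2+(aq)]) / [Fe^3+(aq)]^2.
Isolating [Fe^3+(aq)] in Q = 10^{0.203} yields log [Fe^3+(aq)] = −2.501, i.e. 0.0032 M.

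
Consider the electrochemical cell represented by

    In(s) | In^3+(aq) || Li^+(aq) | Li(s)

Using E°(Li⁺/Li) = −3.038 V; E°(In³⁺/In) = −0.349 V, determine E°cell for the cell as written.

By convention the left-hand electrode in cell notation is the anode (oxidation) and the right-hand electrode is the cathode (reduction).
E°cell = E°(right) − E°(left) = −3.038 − (−0.349) = −2.689 V.
The negative sign shows that, as written, the cell would require an external voltage to drive the reaction.

−2.689 V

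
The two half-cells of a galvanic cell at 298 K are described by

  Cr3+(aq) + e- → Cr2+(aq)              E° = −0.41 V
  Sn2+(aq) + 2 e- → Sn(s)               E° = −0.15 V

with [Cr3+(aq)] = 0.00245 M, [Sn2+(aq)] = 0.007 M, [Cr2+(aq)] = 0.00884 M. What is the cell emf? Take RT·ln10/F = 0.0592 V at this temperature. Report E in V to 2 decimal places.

The Sn²⁺/Sn couple has the more positive E°, so it is the cathode; Cr³⁺/Cr²⁺ is the anode.
E°cell = E°cat − E°an = −0.15 − (−0.41) = +0.26 V; n = 2.
For the overall reaction Sn2+(aq) + 2 Cr2+(aq) → Sn(s) + 2 Cr3+(aq), Q = [Cr3+(aq)]^2 / ([Sn2+(aq)]·[Cr2+(aq)]^2) = 11, giving log Q = 1.040.
By the Nernst equation, E = +0.26 − (0.0592/2)·(1.040) = +0.23 V.

+0.23 V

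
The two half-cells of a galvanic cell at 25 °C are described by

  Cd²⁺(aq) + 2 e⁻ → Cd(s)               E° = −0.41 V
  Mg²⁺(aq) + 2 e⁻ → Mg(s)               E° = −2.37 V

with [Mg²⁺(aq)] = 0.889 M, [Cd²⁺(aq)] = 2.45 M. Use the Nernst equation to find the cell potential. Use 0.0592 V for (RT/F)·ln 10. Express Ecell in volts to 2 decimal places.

Since E°(Cd²⁺/Cd) > E°(Mg²⁺/Mg), Cd²⁺/Cd serves as the cathode.
E°cell = E°cat − E°an = −0.41 − (−2.37) = +1.96 V; n = 2.
Balancing gives Cd²⁺(aq) + Mg(s) → Cd(s) + Mg²⁺(aq); hence Q = [Mg²⁺(aq)] / [Cd²⁺(aq)] = 0.363 (log Q = −0.440).
E = E° − (0.0592/n)·log Q = +1.96 − (0.0592/2)(−0.440) = +1.97 V.

+1.97 V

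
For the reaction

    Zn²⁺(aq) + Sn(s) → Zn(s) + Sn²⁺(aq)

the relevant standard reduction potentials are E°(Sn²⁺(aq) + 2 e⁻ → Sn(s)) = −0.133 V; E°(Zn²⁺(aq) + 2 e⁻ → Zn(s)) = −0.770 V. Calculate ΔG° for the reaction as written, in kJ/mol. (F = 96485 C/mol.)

+123 kJ/mol

In the reaction as written Zn²⁺(aq) is reduced, so the Zn²⁺/Zn couple is the cathode and Sn²⁺/Sn is the anode.
E°cell = −0.770 − (−0.133) = −0.637 V; balancing electrons gives n = 2.
ΔG° = −nFE°cell = −(2)(96485)(−0.637) J/mol = +123 kJ/mol.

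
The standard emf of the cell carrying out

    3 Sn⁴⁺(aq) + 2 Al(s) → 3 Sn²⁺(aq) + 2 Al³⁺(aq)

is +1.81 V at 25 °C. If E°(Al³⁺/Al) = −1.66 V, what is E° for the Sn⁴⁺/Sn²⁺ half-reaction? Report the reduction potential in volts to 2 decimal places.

+0.15 V

In the reaction as written the Sn⁴⁺/Sn²⁺ couple is reduced (cathode) and Al³⁺/Al is oxidized (anode), so E°cell = E°(Sn⁴⁺/Sn²⁺) − E°(Al³⁺/Al).
E°(Sn⁴⁺/Sn²⁺) = E°cell + E°(anode) = +1.81 + (−1.66) = +0.15 V.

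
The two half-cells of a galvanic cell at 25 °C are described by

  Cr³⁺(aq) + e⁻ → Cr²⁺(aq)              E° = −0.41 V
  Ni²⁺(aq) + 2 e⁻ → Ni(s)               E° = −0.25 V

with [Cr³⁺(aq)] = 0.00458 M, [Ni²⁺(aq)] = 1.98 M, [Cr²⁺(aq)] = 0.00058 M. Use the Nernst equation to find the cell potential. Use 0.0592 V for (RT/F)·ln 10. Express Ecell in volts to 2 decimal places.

+0.12 V

Ni²⁺/Ni is reduced (cathode, E° = −0.25 V) and Cr³⁺/Cr²⁺ is oxidized (anode).
E°cell = E°cat − E°an = −0.25 − (−0.41) = +0.16 V; n = 2.
Balancing gives Ni²⁺(aq) + 2 Cr²⁺(aq) → Ni(s) + 2 Cr³⁺(aq); hence Q = [Cr³⁺(aq)]^2 / ([Ni²⁺(aq)]·[Cr²⁺(aq)]^2) = 31.5 (log Q = 1.498).
By the Nernst equation, E = +0.16 − (0.0592/2)·(1.498) = +0.12 V.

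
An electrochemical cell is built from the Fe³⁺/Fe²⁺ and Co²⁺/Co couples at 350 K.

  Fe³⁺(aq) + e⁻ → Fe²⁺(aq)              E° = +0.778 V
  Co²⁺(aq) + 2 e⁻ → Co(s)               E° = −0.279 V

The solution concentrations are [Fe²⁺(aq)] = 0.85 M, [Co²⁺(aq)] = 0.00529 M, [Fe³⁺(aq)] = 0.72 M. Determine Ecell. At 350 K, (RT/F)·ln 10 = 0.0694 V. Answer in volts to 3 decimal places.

Since E°(Fe³⁺/Fe²⁺) > E°(Co²⁺/Co), Fe³⁺/Fe²⁺ serves as the cathode.
E°cell = +0.778 − (−0.279) = +1.057 V, with n = 2 electrons transferred.
For the overall reaction 2 Fe³⁺(aq) + Co(s) → 2 Fe²⁺(aq) + Co²⁺(aq), Q = ([Fe²⁺(aq)]^2·[Co²⁺(aq)]) / [Fe³⁺(aq)]^2 = 0.00737, giving log Q = −2.132.
By the Nernst equation, E = +1.057 − (0.0694/2)·(−2.132) = +1.131 V.

+1.131 V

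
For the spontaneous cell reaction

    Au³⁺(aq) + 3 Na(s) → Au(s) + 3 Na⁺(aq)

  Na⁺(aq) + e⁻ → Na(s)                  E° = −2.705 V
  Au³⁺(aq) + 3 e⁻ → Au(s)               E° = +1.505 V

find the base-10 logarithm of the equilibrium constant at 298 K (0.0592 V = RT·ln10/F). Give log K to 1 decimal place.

log K = 213.3

The Au³⁺/Au couple is reduced (cathode); E°cell = +1.505 − (−2.705) = +4.210 V with n = 3.
At equilibrium E = 0, so log K = nE°cell / 0.0592 = (3)(+4.210) / 0.0592 = 213.3.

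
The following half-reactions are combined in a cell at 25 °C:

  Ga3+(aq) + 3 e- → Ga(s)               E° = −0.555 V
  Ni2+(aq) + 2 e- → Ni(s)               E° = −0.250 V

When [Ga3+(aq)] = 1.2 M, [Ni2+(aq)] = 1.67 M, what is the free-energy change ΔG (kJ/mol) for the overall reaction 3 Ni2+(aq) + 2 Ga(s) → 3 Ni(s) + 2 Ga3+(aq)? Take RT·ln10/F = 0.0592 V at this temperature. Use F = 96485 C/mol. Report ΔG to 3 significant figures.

−179 kJ/mol

With Ni²⁺/Ni reduced at the cathode, E°cell = −0.250 − (−0.555) = +0.305 V and n = 6.
The reaction quotient is [Ga3+(aq)]^2 / [Ni2+(aq)]^3 = 0.309; by Nernst, E = +0.305 − (0.0592/6)(−0.510) = +0.3100 V.
Finally ΔG = −nFE = −(6)(96485 C/mol)(+0.3100 V) = −179 kJ/mol.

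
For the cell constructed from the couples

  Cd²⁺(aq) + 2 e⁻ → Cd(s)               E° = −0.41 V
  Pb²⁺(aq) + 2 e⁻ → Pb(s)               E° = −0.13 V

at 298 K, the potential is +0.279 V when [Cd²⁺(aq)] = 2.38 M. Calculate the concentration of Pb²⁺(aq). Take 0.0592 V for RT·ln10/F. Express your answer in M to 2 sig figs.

2.2 M

With Pb²⁺/Pb at the cathode and Cd²⁺/Cd at the anode, E°cell = −0.13 − (−0.41) = +0.28 V (n = 2).
Rearranging E = E° − (0.0592/n)·log Q gives log Q = 2(+0.28 − (+0.279))/0.0592 = 0.034.
The balanced reaction is Pb²⁺(aq) + Cd(s) → Pb(s) + Cd²⁺(aq), so Q = [Cd²⁺(aq)] / [Pb²⁺(aq)].
Isolating [Pb²⁺(aq)] in Q = 10^{0.034} yields log [Pb²⁺(aq)] = 0.343, i.e. 2.2 M.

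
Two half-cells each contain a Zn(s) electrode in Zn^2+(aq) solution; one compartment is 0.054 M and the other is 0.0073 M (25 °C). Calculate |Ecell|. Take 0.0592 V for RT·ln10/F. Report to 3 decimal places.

For a concentration cell E°cell = 0, since both electrodes use the same couple.
The compartment with the higher Zn^2+(aq) concentration (0.054 M) acts as the cathode; ions are reduced there and produced at the dilute (0.0073 M) anode.
With n = 2, Ecell = −(0.0592/2)·log([dilute]/[conc]) = −(0.0592/2)·log(0.0073/0.054) = +0.026 V.

0.026 V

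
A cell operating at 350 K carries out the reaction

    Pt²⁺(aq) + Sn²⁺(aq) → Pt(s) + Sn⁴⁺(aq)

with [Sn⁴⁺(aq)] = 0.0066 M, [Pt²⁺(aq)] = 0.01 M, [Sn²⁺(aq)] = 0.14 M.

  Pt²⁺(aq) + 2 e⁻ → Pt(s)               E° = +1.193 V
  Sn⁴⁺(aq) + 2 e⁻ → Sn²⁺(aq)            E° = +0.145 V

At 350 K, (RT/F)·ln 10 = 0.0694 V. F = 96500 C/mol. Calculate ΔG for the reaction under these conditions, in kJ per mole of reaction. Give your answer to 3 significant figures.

E°cell = +1.193 − (+0.145) = +1.048 V; the balanced reaction transfers n = 2 electrons.
The reaction quotient is [Sn⁴⁺(aq)] / ([Pt²⁺(aq)]·[Sn²⁺(aq)]) = 4.71; by Nernst, E = +1.048 − (0.0694/2)(0.673) = +1.0246 V.
Then ΔG = −nFE = −2 × 96500 × +1.0246 J/mol = −198 kJ/mol.

−198 kJ/mol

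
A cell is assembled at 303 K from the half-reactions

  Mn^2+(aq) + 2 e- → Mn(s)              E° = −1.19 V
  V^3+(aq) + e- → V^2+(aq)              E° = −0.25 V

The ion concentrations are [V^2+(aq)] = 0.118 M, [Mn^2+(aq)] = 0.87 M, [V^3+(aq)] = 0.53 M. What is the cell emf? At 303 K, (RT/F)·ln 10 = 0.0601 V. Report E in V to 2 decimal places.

V³⁺/V²⁺ is reduced (cathode, E° = −0.25 V) and Mn²⁺/Mn is oxidized (anode).
The standard potential is −0.25 − (−1.19) = +0.94 V and the balanced reaction transfers n = 2 electrons.
The balanced reaction is 2 V^3+(aq) + Mn(s) → 2 V^2+(aq) + Mn^2+(aq), so Q = ([V^2+(aq)]^2·[Mn^2+(aq)]) / [V^3+(aq)]^2 = 0.0431 and log Q = −1.365.
By the Nernst equation, E = +0.94 − (0.0601/2)·(−1.365) = +0.98 V.

+0.98 V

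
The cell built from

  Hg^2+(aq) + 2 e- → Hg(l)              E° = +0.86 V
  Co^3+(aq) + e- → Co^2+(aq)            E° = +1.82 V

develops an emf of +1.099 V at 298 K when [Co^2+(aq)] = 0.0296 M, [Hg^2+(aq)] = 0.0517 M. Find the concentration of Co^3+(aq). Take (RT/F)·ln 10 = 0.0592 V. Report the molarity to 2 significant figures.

1.5 M

With Co³⁺/Co²⁺ at the cathode and Hg²⁺/Hg at the anode, E°cell = +1.82 − (+0.86) = +0.96 V (n = 2).
Since E = E° − (0.0592/n)·log Q, log Q = n(E° − E)/0.0592 = −4.696.
The balanced reaction is 2 Co^3+(aq) + Hg(l) → 2 Co^2+(aq) + Hg^2+(aq), so Q = ([Co^2+(aq)]^2·[Hg^2+(aq)]) / [Co^3+(aq)]^2.
Solving for the unknown gives log [Co^3+(aq)] = 0.176, so [Co^3+(aq)] ≈ 1.5 M.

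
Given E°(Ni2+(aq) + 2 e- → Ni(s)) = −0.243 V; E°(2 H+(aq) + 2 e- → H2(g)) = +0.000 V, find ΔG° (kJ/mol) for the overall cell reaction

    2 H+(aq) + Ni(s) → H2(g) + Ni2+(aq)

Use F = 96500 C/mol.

In the reaction as written H+(aq) is reduced, so the 2H⁺/H₂ couple is the cathode and Ni²⁺/Ni is the anode.
E°cell = +0.000 − (−0.243) = +0.243 V; balancing electrons gives n = 2.
ΔG° = −nFE°cell = −(2)(96500)(+0.243) J/mol = −46.9 kJ/mol.

−46.9 kJ/mol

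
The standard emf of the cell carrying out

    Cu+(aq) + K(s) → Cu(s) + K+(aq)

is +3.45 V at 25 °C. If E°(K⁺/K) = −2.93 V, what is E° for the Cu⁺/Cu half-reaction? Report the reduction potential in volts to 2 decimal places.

+0.52 V

In the reaction as written the Cu⁺/Cu couple is reduced (cathode) and K⁺/K is oxidized (anode), so E°cell = E°(Cu⁺/Cu) − E°(K⁺/K).
E°(Cu⁺/Cu) = E°cell + E°(anode) = +3.45 + (−2.93) = +0.52 V.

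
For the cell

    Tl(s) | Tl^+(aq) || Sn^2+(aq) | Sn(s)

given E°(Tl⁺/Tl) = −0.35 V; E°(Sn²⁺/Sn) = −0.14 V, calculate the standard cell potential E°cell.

By convention the left-hand electrode in cell notation is the anode (oxidation) and the right-hand electrode is the cathode (reduction).
E°cell = E°(right) − E°(left) = −0.14 − (−0.35) = +0.21 V.

+0.21 V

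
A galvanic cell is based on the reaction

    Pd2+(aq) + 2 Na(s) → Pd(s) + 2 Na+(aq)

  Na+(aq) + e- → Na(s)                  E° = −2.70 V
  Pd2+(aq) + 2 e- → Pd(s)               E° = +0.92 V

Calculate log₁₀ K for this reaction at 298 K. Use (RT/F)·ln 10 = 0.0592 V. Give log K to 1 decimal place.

log K = 122.3

The Pd²⁺/Pd couple is reduced (cathode); E°cell = +0.92 − (−2.70) = +3.62 V with n = 2.
At equilibrium E = 0, so log K = nE°cell / 0.0592 = (2)(+3.62) / 0.0592 = 122.3.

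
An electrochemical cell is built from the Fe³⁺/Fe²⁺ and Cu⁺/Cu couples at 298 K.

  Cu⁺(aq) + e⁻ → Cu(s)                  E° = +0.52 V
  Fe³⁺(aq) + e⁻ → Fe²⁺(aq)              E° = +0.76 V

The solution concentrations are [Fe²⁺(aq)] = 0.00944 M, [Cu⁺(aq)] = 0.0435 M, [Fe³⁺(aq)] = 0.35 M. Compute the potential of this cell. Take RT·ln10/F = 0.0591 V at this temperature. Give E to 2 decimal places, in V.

Fe³⁺/Fe²⁺ is reduced (cathode, E° = +0.76 V) and Cu⁺/Cu is oxidized (anode).
The standard potential is +0.76 − (+0.52) = +0.24 V and the balanced reaction transfers n = 1 electron.
For the overall reaction Fe³⁺(aq) + Cu(s) → Fe²⁺(aq) + Cu⁺(aq), Q = ([Fe²⁺(aq)]·[Cu⁺(aq)]) / [Fe³⁺(aq)] = 0.00117, giving log Q = −2.931.
By the Nernst equation, E = +0.24 − (0.0591/1)·(−2.931) = +0.41 V.

+0.41 V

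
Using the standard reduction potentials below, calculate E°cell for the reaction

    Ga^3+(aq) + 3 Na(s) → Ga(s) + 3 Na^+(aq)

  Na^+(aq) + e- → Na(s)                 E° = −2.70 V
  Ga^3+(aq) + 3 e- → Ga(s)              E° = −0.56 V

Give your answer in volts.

Ga^3+(aq) gains electrons, so the Ga³⁺/Ga couple is the cathode; the Na⁺/Na couple is the anode.
E°cell = E°(cathode) − E°(anode) = −0.56 − (−2.70) = +2.14 V.

+2.14 V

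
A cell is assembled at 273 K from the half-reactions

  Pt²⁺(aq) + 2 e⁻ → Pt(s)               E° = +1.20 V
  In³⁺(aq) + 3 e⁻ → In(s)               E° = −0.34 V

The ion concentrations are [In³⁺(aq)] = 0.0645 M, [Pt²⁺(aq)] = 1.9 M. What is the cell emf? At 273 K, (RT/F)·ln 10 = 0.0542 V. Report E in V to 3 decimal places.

+1.569 V

Pt²⁺/Pt is reduced (cathode, E° = +1.20 V) and In³⁺/In is oxidized (anode).
The standard potential is +1.20 − (−0.34) = +1.54 V and the balanced reaction transfers n = 6 electrons.
For the overall reaction 3 Pt²⁺(aq) + 2 In(s) → 3 Pt(s) + 2 In³⁺(aq), Q = [In³⁺(aq)]^2 / [Pt²⁺(aq)]^3 = 0.000607, giving log Q = −3.217.
E = E° − (0.0542/n)·log Q = +1.54 − (0.0542/6)(−3.217) = +1.569 V.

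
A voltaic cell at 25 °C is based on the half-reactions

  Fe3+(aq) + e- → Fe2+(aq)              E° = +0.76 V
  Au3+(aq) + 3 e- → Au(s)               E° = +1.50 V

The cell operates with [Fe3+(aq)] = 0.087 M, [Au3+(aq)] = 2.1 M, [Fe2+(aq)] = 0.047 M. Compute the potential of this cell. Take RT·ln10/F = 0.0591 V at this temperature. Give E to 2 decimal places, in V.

+0.73 V

Au³⁺/Au is reduced (cathode, E° = +1.50 V) and Fe³⁺/Fe²⁺ is oxidized (anode).
The standard potential is +1.50 − (+0.76) = +0.74 V and the balanced reaction transfers n = 3 electrons.
Balancing gives Au3+(aq) + 3 Fe2+(aq) → Au(s) + 3 Fe3+(aq); hence Q = [Fe3+(aq)]^3 / ([Au3+(aq)]·[Fe2+(aq)]^3) = 3.02 (log Q = 0.480).
By the Nernst equation, E = +0.74 − (0.0591/3)·(0.480) = +0.73 V.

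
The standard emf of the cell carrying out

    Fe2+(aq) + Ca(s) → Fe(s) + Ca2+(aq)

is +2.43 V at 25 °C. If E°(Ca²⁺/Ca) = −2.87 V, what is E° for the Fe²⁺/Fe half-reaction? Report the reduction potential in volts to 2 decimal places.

In the reaction as written the Fe²⁺/Fe couple is reduced (cathode) and Ca²⁺/Ca is oxidized (anode), so E°cell = E°(Fe²⁺/Fe) − E°(Ca²⁺/Ca).
E°(Fe²⁺/Fe) = E°cell + E°(anode) = +2.43 + (−2.87) = −0.44 V.

−0.44 V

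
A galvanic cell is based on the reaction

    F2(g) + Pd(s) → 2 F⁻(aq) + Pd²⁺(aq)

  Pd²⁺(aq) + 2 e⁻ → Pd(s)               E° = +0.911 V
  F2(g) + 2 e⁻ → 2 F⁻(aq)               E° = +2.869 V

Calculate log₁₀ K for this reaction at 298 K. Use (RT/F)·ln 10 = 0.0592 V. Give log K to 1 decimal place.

The F₂/F⁻ couple is reduced (cathode); E°cell = +2.869 − (+0.911) = +1.958 V with n = 2.
At equilibrium E = 0, so log K = nE°cell / 0.0592 = (2)(+1.958) / 0.0592 = 66.1.

log K = 66.1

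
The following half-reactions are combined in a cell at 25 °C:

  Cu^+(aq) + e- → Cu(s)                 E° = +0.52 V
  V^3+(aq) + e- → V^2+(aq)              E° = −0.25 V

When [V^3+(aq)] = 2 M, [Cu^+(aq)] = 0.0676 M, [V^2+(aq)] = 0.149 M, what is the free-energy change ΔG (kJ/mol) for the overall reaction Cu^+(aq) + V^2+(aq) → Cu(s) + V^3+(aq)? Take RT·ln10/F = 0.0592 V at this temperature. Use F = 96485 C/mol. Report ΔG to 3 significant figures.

With Cu⁺/Cu reduced at the cathode, E°cell = +0.52 − (−0.25) = +0.77 V and n = 1.
Q = [V^3+(aq)] / ([Cu^+(aq)]·[V^2+(aq)]) = 199, so log Q = 2.298 and E = +0.77 − (0.0592/1)(2.298) = +0.6340 V.
Then ΔG = −nFE = −1 × 96485 × +0.6340 J/mol = −61.2 kJ/mol.

−61.2 kJ/mol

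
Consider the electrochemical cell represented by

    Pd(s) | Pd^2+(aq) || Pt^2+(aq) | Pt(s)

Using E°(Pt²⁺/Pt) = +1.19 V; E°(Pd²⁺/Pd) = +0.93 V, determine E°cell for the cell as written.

By convention the left-hand electrode in cell notation is the anode (oxidation) and the right-hand electrode is the cathode (reduction).
E°cell = E°(right) − E°(left) = +1.19 − (+0.93) = +0.26 V.

+0.26 V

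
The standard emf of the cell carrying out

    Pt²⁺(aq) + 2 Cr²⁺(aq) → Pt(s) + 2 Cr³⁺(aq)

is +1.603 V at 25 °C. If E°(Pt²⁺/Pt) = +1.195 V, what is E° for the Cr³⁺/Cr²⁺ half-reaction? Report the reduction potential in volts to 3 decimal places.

In the reaction as written the Pt²⁺/Pt couple is reduced (cathode) and Cr³⁺/Cr²⁺ is oxidized (anode), so E°cell = E°(Pt²⁺/Pt) − E°(Cr³⁺/Cr²⁺).
E°(Cr³⁺/Cr²⁺) = E°(cathode) − E°cell = +1.195 − (+1.603) = −0.408 V.

−0.408 V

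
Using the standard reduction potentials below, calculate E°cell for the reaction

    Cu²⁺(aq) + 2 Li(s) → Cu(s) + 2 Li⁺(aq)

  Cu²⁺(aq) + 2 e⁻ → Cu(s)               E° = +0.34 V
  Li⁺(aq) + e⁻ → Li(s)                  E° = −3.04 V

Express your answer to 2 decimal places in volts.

+3.38 V

In the reaction as written, Cu²⁺(aq) is reduced (cathode) and Li⁺(aq) is produced by oxidation at the anode.
E°cell = E°(cathode) − E°(anode) = +0.34 − (−3.04) = +3.38 V.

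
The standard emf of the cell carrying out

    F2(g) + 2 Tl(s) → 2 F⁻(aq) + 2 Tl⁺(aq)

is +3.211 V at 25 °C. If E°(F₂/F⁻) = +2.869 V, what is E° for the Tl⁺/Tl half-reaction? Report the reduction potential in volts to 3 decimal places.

−0.342 V

In the reaction as written the F₂/F⁻ couple is reduced (cathode) and Tl⁺/Tl is oxidized (anode), so E°cell = E°(F₂/F⁻) − E°(Tl⁺/Tl).
E°(Tl⁺/Tl) = E°(cathode) − E°cell = +2.869 − (+3.211) = −0.342 V.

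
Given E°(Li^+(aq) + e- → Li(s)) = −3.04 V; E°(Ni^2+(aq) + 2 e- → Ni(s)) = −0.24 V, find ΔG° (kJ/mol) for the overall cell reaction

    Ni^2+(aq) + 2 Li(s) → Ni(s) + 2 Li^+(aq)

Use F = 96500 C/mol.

In the reaction as written Ni^2+(aq) is reduced, so the Ni²⁺/Ni couple is the cathode and Li⁺/Li is the anode.
E°cell = −0.24 − (−3.04) = +2.80 V; balancing electrons gives n = 2.
ΔG° = −nFE°cell = −(2)(96500)(+2.80) J/mol = −540 kJ/mol.

−540 kJ/mol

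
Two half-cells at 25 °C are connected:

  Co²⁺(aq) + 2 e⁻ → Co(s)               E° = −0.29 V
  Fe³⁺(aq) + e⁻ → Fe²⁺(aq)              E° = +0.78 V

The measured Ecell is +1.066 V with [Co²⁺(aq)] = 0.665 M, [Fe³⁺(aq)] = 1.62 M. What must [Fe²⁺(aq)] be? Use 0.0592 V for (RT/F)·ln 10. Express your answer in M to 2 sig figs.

With Fe³⁺/Fe²⁺ at the cathode and Co²⁺/Co at the anode, E°cell = +0.78 − (−0.29) = +1.07 V (n = 2).
Rearranging E = E° − (0.0592/n)·log Q gives log Q = 2(+1.07 − (+1.066))/0.0592 = 0.135.
The balanced reaction is 2 Fe³⁺(aq) + Co(s) → 2 Fe²⁺(aq) + Co²⁺(aq), so Q = ([Fe²⁺(aq)]^2·[Co²⁺(aq)]) / [Fe³⁺(aq)]^2.
Substituting the known concentrations and solving, log [Fe²⁺(aq)] = 0.366 and [Fe²⁺(aq)] = 2.3 M.

2.3 M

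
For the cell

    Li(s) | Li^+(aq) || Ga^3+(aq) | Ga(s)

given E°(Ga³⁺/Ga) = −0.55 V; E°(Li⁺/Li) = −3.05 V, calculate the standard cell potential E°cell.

+2.50 V

By convention the left-hand electrode in cell notation is the anode (oxidation) and the right-hand electrode is the cathode (reduction).
E°cell = E°(right) − E°(left) = −0.55 − (−3.05) = +2.50 V.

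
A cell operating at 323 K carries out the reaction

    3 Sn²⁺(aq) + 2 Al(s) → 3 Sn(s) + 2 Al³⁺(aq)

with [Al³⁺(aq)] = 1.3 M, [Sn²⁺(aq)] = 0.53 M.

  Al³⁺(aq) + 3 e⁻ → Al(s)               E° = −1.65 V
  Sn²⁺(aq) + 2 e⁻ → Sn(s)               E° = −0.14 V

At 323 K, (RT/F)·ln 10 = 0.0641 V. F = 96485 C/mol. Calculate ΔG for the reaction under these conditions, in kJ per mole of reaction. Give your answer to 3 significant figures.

−868 kJ/mol

The standard cell potential is −0.14 − (−1.65) = +1.51 V, with n = 6 electrons in the balanced equation.
The reaction quotient is [Al³⁺(aq)]^2 / [Sn²⁺(aq)]^3 = 11.4; by Nernst, E = +1.51 − (0.0641/6)(1.055) = +1.4987 V.
ΔG = −nFE = −(6)(96485)(+1.4987) J/mol = −868 kJ/mol.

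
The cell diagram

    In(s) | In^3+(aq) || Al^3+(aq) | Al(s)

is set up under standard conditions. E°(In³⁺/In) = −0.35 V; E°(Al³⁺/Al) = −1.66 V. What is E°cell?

By convention the left-hand electrode in cell notation is the anode (oxidation) and the right-hand electrode is the cathode (reduction).
E°cell = E°(right) − E°(left) = −1.66 − (−0.35) = −1.31 V.
The negative sign shows that, as written, the cell would require an external voltage to drive the reaction.

−1.31 V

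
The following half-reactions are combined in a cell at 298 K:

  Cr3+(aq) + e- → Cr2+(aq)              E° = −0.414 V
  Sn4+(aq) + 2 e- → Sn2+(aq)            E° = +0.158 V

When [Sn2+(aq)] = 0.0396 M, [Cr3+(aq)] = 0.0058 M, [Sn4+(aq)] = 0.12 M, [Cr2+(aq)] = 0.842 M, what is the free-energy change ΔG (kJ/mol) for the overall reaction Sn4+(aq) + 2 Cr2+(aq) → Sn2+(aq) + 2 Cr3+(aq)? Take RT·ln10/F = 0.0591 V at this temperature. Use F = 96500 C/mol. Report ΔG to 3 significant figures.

−138 kJ/mol

E°cell = +0.158 − (−0.414) = +0.572 V; the balanced reaction transfers n = 2 electrons.
Q = ([Sn2+(aq)]·[Cr3+(aq)]^2) / ([Sn4+(aq)]·[Cr2+(aq)]^2) = 1.57×10^−5, so log Q = −4.805 and E = +0.572 − (0.0591/2)(−4.805) = +0.7140 V.
Then ΔG = −nFE = −2 × 96500 × +0.7140 J/mol = −138 kJ/mol.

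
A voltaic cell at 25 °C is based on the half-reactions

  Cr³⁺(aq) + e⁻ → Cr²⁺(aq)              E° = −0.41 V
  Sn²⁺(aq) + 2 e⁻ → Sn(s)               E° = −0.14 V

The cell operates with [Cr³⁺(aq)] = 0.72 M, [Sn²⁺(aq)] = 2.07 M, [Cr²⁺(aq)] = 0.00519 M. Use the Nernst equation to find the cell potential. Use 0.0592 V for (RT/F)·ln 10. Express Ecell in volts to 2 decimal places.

The Sn²⁺/Sn couple has the more positive E°, so it is the cathode; Cr³⁺/Cr²⁺ is the anode.
E°cell = E°cat − E°an = −0.14 − (−0.41) = +0.27 V; n = 2.
Balancing gives Sn²⁺(aq) + 2 Cr²⁺(aq) → Sn(s) + 2 Cr³⁺(aq); hence Q = [Cr³⁺(aq)]^2 / ([Sn²⁺(aq)]·[Cr²⁺(aq)]^2) = 9.3×10^3 (log Q = 3.968).
By the Nernst equation, E = +0.27 − (0.0592/2)·(3.968) = +0.15 V.

+0.15 V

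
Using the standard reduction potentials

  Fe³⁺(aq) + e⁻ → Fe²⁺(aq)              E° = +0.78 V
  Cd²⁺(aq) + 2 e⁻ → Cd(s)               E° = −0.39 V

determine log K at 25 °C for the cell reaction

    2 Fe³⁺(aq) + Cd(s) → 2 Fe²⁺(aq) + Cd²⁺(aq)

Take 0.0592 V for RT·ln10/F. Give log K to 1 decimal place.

The Fe³⁺/Fe²⁺ couple is reduced (cathode); E°cell = +0.78 − (−0.39) = +1.17 V with n = 2.
At equilibrium E = 0, so log K = nE°cell / 0.0592 = (2)(+1.17) / 0.0592 = 39.5.

log K = 39.5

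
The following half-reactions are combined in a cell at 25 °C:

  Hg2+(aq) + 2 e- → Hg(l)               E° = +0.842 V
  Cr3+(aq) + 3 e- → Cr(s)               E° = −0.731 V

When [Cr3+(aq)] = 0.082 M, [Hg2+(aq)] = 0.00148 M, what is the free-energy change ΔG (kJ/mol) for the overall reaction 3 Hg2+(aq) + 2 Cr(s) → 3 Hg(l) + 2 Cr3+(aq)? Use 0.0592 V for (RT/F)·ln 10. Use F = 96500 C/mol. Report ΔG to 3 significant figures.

The standard cell potential is +0.842 − (−0.731) = +1.573 V, with n = 6 electrons in the balanced equation.
The reaction quotient is [Cr3+(aq)]^2 / [Hg2+(aq)]^3 = 2.07×10^6; by Nernst, E = +1.573 − (0.0592/6)(6.317) = +1.5107 V.
Finally ΔG = −nFE = −(6)(96500 C/mol)(+1.5107 V) = −875 kJ/mol.

−875 kJ/mol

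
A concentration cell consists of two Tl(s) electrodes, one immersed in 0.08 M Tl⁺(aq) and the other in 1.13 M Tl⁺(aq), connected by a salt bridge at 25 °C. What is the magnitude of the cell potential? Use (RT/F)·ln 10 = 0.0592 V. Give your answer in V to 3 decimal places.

0.068 V

For a concentration cell E°cell = 0, since both electrodes use the same couple.
The compartment with the higher Tl⁺(aq) concentration (1.13 M) acts as the cathode; ions are reduced there and produced at the dilute (0.08 M) anode.
With n = 1, Ecell = −(0.0592/1)·log([dilute]/[conc]) = −(0.0592/1)·log(0.08/1.13) = +0.068 V.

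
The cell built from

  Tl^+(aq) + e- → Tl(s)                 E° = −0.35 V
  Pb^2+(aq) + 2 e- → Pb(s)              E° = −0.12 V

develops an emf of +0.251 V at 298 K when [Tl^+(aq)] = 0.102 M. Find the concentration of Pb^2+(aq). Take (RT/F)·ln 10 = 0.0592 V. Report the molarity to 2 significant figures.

0.053 M

The Pb²⁺/Pb couple has the larger reduction potential, so it is the cathode: E°cell = −0.12 − (−0.35) = +0.23 V and n = 2.
Since E = E° − (0.0592/n)·log Q, log Q = n(E° − E)/0.0592 = −0.709.
For Pb^2+(aq) + 2 Tl(s) → Pb(s) + 2 Tl^+(aq), the reaction quotient is Q = [Tl^+(aq)]^2 / [Pb^2+(aq)].
Substituting the known concentrations and solving, log [Pb^2+(aq)] = −1.274 and [Pb^2+(aq)] = 0.053 M.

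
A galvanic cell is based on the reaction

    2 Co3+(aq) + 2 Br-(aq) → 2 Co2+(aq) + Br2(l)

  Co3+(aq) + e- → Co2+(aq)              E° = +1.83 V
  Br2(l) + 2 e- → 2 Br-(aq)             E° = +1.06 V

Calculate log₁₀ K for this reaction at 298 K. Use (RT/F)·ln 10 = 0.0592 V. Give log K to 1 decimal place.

log K = 26.0

The Co³⁺/Co²⁺ couple is reduced (cathode); E°cell = +1.83 − (+1.06) = +0.77 V with n = 2.
At equilibrium E = 0, so log K = nE°cell / 0.0592 = (2)(+0.77) / 0.0592 = 26.0.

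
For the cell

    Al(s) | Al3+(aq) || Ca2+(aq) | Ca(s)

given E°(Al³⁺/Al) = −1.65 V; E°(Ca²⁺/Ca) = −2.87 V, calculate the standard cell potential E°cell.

−1.22 V

By convention the left-hand electrode in cell notation is the anode (oxidation) and the right-hand electrode is the cathode (reduction).
E°cell = E°(right) − E°(left) = −2.87 − (−1.65) = −1.22 V.
The negative sign shows that, as written, the cell would require an external voltage to drive the reaction.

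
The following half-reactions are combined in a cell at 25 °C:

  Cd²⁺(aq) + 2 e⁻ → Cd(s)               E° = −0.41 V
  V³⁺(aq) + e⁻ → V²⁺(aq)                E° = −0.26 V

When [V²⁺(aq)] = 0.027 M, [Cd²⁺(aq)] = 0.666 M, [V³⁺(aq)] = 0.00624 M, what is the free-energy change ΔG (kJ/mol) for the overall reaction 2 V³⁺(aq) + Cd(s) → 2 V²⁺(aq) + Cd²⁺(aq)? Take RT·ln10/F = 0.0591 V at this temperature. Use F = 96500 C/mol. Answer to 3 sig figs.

With V³⁺/V²⁺ reduced at the cathode, E°cell = −0.26 − (−0.41) = +0.15 V and n = 2.
The reaction quotient is ([V²⁺(aq)]^2·[Cd²⁺(aq)]) / [V³⁺(aq)]^2 = 12.5; by Nernst, E = +0.15 − (0.0591/2)(1.096) = +0.1176 V.
ΔG = −nFE = −(2)(96500)(+0.1176) J/mol = −22.7 kJ/mol.

−22.7 kJ/mol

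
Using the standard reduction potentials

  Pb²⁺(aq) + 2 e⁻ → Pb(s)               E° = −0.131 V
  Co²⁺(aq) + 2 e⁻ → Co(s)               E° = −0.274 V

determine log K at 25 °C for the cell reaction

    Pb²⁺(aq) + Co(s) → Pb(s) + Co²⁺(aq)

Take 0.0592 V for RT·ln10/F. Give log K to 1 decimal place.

log K = 4.8

The Pb²⁺/Pb couple is reduced (cathode); E°cell = −0.131 − (−0.274) = +0.143 V with n = 2.
At equilibrium E = 0, so log K = nE°cell / 0.0592 = (2)(+0.143) / 0.0592 = 4.8.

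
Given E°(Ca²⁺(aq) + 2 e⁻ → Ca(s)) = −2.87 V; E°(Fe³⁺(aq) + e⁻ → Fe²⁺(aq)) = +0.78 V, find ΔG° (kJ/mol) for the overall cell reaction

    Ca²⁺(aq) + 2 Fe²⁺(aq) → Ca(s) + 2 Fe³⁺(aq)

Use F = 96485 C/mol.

+704 kJ/mol

In the reaction as written Ca²⁺(aq) is reduced, so the Ca²⁺/Ca couple is the cathode and Fe³⁺/Fe²⁺ is the anode.
E°cell = −2.87 − (+0.78) = −3.65 V; balancing electrons gives n = 2.
ΔG° = −nFE°cell = −(2)(96485)(−3.65) J/mol = +704 kJ/mol.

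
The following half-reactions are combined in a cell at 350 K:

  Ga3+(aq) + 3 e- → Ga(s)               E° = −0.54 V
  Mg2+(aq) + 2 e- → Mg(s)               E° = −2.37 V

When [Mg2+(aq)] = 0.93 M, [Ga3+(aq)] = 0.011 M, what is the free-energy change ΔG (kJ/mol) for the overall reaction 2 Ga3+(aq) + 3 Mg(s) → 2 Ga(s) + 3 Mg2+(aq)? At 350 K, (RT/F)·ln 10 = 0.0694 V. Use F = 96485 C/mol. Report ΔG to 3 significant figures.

The standard cell potential is −0.54 − (−2.37) = +1.83 V, with n = 6 electrons in the balanced equation.
Here Q = [Mg2+(aq)]^3 / [Ga3+(aq)]^2 = 6.65×10^3 (log Q = 3.823), giving E = +1.83 − (0.0694/6)·(3.823) = +1.7858 V.
Then ΔG = −nFE = −6 × 96485 × +1.7858 J/mol = −1030 kJ/mol.

−1030 kJ/mol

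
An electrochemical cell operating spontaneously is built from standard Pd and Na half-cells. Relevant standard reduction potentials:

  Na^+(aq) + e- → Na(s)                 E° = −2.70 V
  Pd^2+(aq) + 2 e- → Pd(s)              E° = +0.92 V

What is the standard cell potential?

+3.62 V

Of the two couples in this cell, the one with the more positive reduction potential is reduced at the cathode: here that is Pd²⁺/Pd (+0.92 V); Na⁺/Na (−2.70 V) is the anode.
E°cell = E°(cathode) − E°(anode) = +0.92 − (−2.70) = +3.62 V.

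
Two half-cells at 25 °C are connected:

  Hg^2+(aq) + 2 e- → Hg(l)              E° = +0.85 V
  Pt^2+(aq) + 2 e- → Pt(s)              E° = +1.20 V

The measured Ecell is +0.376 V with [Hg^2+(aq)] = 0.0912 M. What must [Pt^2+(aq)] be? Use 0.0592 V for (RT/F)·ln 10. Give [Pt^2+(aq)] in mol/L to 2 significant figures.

Pt²⁺/Pt is the cathode (higher E°); E°cell = +1.20 − (+0.85) = +0.35 V with n = 2.
From the Nernst equation, log Q = n(E° − E)/0.0592 = 2·(+0.35 − (+0.376))/0.0592 = −0.878.
Balancing electrons gives Pt^2+(aq) + Hg(l) → Pt(s) + Hg^2+(aq); thus Q = [Hg^2+(aq)] / [Pt^2+(aq)].
Substituting the known concentrations and solving, log [Pt^2+(aq)] = −0.162 and [Pt^2+(aq)] = 0.69 M.

0.69 M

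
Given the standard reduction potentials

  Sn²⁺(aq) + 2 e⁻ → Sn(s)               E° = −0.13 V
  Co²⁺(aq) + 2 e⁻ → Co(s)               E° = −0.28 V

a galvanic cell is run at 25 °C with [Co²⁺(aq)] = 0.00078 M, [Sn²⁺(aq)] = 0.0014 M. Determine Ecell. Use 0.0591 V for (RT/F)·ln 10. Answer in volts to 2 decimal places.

+0.16 V

Since E°(Sn²⁺/Sn) > E°(Co²⁺/Co), Sn²⁺/Sn serves as the cathode.
E°cell = −0.13 − (−0.28) = +0.15 V, with n = 2 electrons transferred.
For the overall reaction Sn²⁺(aq) + Co(s) → Sn(s) + Co²⁺(aq), Q = [Co²⁺(aq)] / [Sn²⁺(aq)] = 0.557, giving log Q = −0.254.
By the Nernst equation, E = +0.15 − (0.0591/2)·(−0.254) = +0.16 V.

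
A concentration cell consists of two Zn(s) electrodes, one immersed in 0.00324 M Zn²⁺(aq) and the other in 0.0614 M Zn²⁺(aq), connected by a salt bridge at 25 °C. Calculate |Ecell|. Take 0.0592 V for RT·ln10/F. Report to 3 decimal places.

For a concentration cell E°cell = 0, since both electrodes use the same couple.
The compartment with the higher Zn²⁺(aq) concentration (0.0614 M) acts as the cathode; ions are reduced there and produced at the dilute (0.00324 M) anode.
With n = 2, Ecell = −(0.0592/2)·log([dilute]/[conc]) = −(0.0592/2)·log(0.00324/0.0614) = +0.038 V.

0.038 V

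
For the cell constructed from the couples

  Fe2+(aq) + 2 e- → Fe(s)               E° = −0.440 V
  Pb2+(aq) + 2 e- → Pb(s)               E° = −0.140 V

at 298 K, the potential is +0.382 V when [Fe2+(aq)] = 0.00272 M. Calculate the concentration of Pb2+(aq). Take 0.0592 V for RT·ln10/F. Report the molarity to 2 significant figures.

1.6 M

With Pb²⁺/Pb at the cathode and Fe²⁺/Fe at the anode, E°cell = −0.140 − (−0.440) = +0.300 V (n = 2).
Since E = E° − (0.0592/n)·log Q, log Q = n(E° − E)/0.0592 = −2.770.
Balancing electrons gives Pb2+(aq) + Fe(s) → Pb(s) + Fe2+(aq); thus Q = [Fe2+(aq)] / [Pb2+(aq)].
Solving for the unknown gives log [Pb2+(aq)] = 0.205, so [Pb2+(aq)] ≈ 1.6 M.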